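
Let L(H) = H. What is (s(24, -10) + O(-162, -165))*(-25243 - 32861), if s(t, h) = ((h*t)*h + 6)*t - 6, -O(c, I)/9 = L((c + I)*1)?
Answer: -3525808824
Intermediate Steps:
O(c, I) = -9*I - 9*c (O(c, I) = -9*(c + I) = -9*(I + c) = -9*I - 9*c)
s(t, h) = -6 + t*(6 + t*h**2) (s(t, h) = (t*h**2 + 6)*t - 6 = (6 + t*h**2)*t - 6 = t*(6 + t*h**2) - 6 = -6 + t*(6 + t*h**2))
(s(24, -10) + O(-162, -165))*(-25243 - 32861) = ((-6 + 6*24 + (-10)**2*24**2) + (-9*(-165) - 9*(-162)))*(-25243 - 32861) = ((-6 + 144 + 100*576) + (1485 + 1458))*(-58104) = ((-6 + 144 + 57600) + 2943)*(-58104) = (57738 + 2943)*(-58104) = 60681*(-58104) = -3525808824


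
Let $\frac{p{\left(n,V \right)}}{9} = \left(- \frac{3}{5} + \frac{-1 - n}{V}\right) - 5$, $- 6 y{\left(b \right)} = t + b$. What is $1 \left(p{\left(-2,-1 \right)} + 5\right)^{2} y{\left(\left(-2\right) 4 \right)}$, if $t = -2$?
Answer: $\frac{73984}{15} \approx 4932.3$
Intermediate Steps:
$y{\left(b \right)} = \frac{1}{3} - \frac{b}{6}$ ($y{\left(b \right)} = - \frac{-2 + b}{6} = \frac{1}{3} - \frac{b}{6}$)
$p{\left(n,V \right)} = - \frac{252}{5} + \frac{9 \left(-1 - n\right)}{V}$ ($p{\left(n,V \right)} = 9 \left(\left(- \frac{3}{5} + \frac{-1 - n}{V}\right) - 5\right) = 9 \left(- \frac{28}{5} + \frac{-1 - n}{V}\right) = - \frac{252}{5} + \frac{9 \left(-1 - n\right)}{V}$)
$1 \left(p{\left(-2,-1 \right)} + 5\right)^{2} y{\left(\left(-2\right) 4 \right)} = 1 \left(\frac{9 \left(-5 - -28 - -10\right)}{5 \left(-1\right)} + 5\right)^{2} \left(\frac{1}{3} - \frac{\left(-2\right) 4}{6}\right) = 1 \left(\frac{9}{5} \left(-1\right) \left(-5 + 28 + 10\right) + 5\right)^{2} \left(\frac{1}{3} - - \frac{4}{3}\right) = 1 \left(\frac{9}{5} \left(-1\right) 33 + 5\right)^{2} \left(\frac{1}{3} + \frac{4}{3}\right) = 1 \left(- \frac{297}{5} + 5\right)^{2} \cdot \frac{5}{3} = 1 \left(- \frac{272}{5}\right)^{2} \cdot \frac{5}{3} = 1 \cdot \frac{73984}{25} \cdot \frac{5}{3} = \frac{73984}{25} \cdot \frac{5}{3} = \frac{73984}{15}$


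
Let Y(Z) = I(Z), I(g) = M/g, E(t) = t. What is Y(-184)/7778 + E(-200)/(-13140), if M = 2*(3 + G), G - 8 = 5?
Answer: 893156/58766679 ≈ 0.015198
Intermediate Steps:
G = 13 (G = 8 + 5 = 13)
M = 32 (M = 2*(3 + 13) = 2*16 = 32)
I(g) = 32/g
Y(Z) = 32/Z
Y(-184)/7778 + E(-200)/(-13140) = (32/(-184))/7778 - 200/(-13140) = (32*(-1/184))*(1/7778) - 200*(-1/13140) = -4/23*1/7778 + 10/657 = -2/89447 + 10/657 = 893156/58766679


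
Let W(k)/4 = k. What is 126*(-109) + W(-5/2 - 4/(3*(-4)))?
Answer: -41228/3 ≈ -13743.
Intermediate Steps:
W(k) = 4*k
126*(-109) + W(-5/2 - 4/(3*(-4))) = 126*(-109) + 4*(-5/2 - 4/(3*(-4))) = -13734 + 4*(-5*½ - 4/(-12)) = -13734 + 4*(-5/2 - 4*(-1/12)) = -13734 + 4*(-5/2 + ⅓) = -13734 + 4*(-13/6) = -13734 - 26/3 = -41228/3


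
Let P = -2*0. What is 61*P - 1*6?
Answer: -6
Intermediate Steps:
P = 0
61*P - 1*6 = 61*0 - 1*6 = 0 - 6 = -6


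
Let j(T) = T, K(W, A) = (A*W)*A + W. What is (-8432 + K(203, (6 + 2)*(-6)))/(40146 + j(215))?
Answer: 459483/40361 ≈ 11.384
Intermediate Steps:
K(W, A) = W + W*A² (K(W, A) = W*A² + W = W + W*A²)
(-8432 + K(203, (6 + 2)*(-6)))/(40146 + j(215)) = (-8432 + 203*(1 + ((6 + 2)*(-6))²))/(40146 + 215) = (-8432 + 203*(1 + (8*(-6))²))/40361 = (-8432 + 203*(1 + (-48)²))*(1/40361) = (-8432 + 203*(1 + 2304))*(1/40361) = (-8432 + 203*2305)*(1/40361) = (-8432 + 467915)*(1/40361) = 459483*(1/40361) = 459483/40361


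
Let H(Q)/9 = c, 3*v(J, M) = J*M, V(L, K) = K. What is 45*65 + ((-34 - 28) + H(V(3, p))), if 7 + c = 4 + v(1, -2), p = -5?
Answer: 2830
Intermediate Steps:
v(J, M) = J*M/3 (v(J, M) = (J*M)/3 = J*M/3)
c = -11/3 (c = -7 + (4 + (1/3)*1*(-2)) = -7 + (4 - 2/3) = -7 + 10/3 = -11/3 ≈ -3.6667)
H(Q) = -33 (H(Q) = 9*(-11/3) = -33)
45*65 + ((-34 - 28) + H(V(3, p))) = 45*65 + ((-34 - 28) - 33) = 2925 + (-62 - 33) = 2925 - 95 = 2830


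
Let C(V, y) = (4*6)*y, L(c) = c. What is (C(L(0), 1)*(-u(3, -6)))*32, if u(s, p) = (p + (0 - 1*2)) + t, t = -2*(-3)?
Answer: 1536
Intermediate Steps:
t = 6
u(s, p) = 4 + p (u(s, p) = (p + (0 - 1*2)) + 6 = (p + (0 - 2)) + 6 = (p - 2) + 6 = (-2 + p) + 6 = 4 + p)
C(V, y) = 24*y
(C(L(0), 1)*(-u(3, -6)))*32 = ((24*1)*(-(4 - 6)))*32 = (24*(-1*(-2)))*32 = (24*2)*32 = 48*32 = 1536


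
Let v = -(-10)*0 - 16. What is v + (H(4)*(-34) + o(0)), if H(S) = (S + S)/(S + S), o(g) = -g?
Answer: -50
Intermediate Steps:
H(S) = 1 (H(S) = (2*S)/((2*S)) = (2*S)*(1/(2*S)) = 1)
v = -16 (v = -10*0 - 16 = 0 - 16 = -16)
v + (H(4)*(-34) + o(0)) = -16 + (1*(-34) - 1*0) = -16 + (-34 + 0) = -16 - 34 = -50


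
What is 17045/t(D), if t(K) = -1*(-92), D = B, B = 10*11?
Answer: 17045/92 ≈ 185.27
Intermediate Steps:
B = 110
D = 110
t(K) = 92
17045/t(D) = 17045/92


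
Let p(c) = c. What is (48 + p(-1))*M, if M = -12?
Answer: -564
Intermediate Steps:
(48 + p(-1))*M = (48 - 1)*(-12) = 47*(-12) = -564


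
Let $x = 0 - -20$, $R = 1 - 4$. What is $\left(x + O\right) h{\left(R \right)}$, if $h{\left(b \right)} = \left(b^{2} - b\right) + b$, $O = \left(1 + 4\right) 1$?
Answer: $225$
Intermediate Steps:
$R = -3$ ($R = 1 - 4 = -3$)
$O = 5$ ($O = 5 \cdot 1 = 5$)
$h{\left(b \right)} = b^{2}$
$x = 20$ ($x = 0 + 20 = 20$)
$\left(x + O\right) h{\left(R \right)} = \left(20 + 5\right) \left(-3\right)^{2} = 25 \cdot 9 = 225$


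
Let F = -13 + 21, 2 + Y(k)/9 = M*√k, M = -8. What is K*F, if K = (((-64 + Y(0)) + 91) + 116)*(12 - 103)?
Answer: -91000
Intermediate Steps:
Y(k) = -18 - 72*√k (Y(k) = -18 + 9*(-8*√k) = -18 - 72*√k)
K = -11375 (K = (((-64 + (-18 - 72*√0)) + 91) + 116)*(12 - 103) = (((-64 + (-18 - 72*0)) + 91) + 116)*(-91) = (((-64 + (-18 + 0)) + 91) + 116)*(-91) = (((-64 - 18) + 91) + 116)*(-91) = ((-82 + 91) + 116)*(-91) = (9 + 116)*(-91) = 125*(-91) = -11375)
F = 8
K*F = -11375*8 = -91000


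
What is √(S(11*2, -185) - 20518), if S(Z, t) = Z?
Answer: 4*I*√1281 ≈ 143.16*I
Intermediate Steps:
√(S(11*2, -185) - 20518) = √(11*2 - 20518) = √(22 - 20518) = √(-20496) = 4*I*√1281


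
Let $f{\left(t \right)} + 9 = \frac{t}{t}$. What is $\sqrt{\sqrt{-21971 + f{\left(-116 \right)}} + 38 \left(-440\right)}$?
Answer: $\sqrt{-16720 + i \sqrt{21979}} \approx 0.5733 + 129.31 i$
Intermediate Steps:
$f{\left(t \right)} = -8$ ($f{\left(t \right)} = -9 + \frac{t}{t} = -9 + 1 = -8$)
$\sqrt{\sqrt{-21971 + f{\left(-116 \right)}} + 38 \left(-440\right)} = \sqrt{\sqrt{-21971 - 8} + 38 \left(-440\right)} = \sqrt{\sqrt{-21979} - 16720} = \sqrt{i \sqrt{21979} - 16720} = \sqrt{-16720 + i \sqrt{21979}}$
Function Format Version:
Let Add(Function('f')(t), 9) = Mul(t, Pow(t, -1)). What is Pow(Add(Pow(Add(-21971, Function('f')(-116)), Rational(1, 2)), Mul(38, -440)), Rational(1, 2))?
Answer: Pow(Add(-16720, Mul(I, Pow(21979, Rational(1, 2)))), Rational(1, 2)) ≈ Add(0.5733, Mul(129.31, I))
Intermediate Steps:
Function('f')(t) = -8 (Function('f')(t) = Add(-9, Mul(t, Pow(t, -1))) = Add(-9, 1) = -8)
Pow(Add(Pow(Add(-21971, Function('f')(-116)), Rational(1, 2)), Mul(38, -440)), Rational(1, 2)) = Pow(Add(Pow(Add(-21971, -8), Rational(1, 2)), Mul(38, -440)), Rational(1, 2)) = Pow(Add(Pow(-21979, Rational(1, 2)), -16720), Rational(1, 2)) = Pow(Add(Mul(I, Pow(21979, Rational(1, 2))), -16720), Rational(1, 2)) = Pow(Add(-16720, Mul(I, Pow(21979, Rational(1, 2)))), Rational(1, 2))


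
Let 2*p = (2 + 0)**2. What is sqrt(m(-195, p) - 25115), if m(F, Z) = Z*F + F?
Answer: 10*I*sqrt(257) ≈ 160.31*I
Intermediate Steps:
p = 2 (p = (2 + 0)**2/2 = (1/2)*2**2 = (1/2)*4 = 2)
m(F, Z) = F + F*Z (m(F, Z) = F*Z + F = F + F*Z)
sqrt(m(-195, p) - 25115) = sqrt(-195*(1 + 2) - 25115) = sqrt(-195*3 - 25115) = sqrt(-585 - 25115) = sqrt(-25700) = 10*I*sqrt(257)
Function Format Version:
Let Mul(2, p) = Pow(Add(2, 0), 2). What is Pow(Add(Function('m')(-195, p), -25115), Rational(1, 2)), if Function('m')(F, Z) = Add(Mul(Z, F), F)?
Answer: Mul(10, I, Pow(257, Rational(1, 2))) ≈ Mul(160.31, I)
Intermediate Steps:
p = 2 (p = Mul(Rational(1, 2), Pow(Add(2, 0), 2)) = Mul(Rational(1, 2), Pow(2, 2)) = Mul(Rational(1, 2), 4) = 2)
Function('m')(F, Z) = Add(F, Mul(F, Z)) (Function('m')(F, Z) = Add(Mul(F, Z), F) = Add(F, Mul(F, Z)))
Pow(Add(Function('m')(-195, p), -25115), Rational(1, 2)) = Pow(Add(Mul(-195, Add(1, 2)), -25115), Rational(1, 2)) = Pow(Add(Mul(-195, 3), -25115), Rational(1, 2)) = Pow(Add(-585, -25115), Rational(1, 2)) = Pow(-25700, Rational(1, 2)) = Mul(10, I, Pow(257, Rational(1, 2)))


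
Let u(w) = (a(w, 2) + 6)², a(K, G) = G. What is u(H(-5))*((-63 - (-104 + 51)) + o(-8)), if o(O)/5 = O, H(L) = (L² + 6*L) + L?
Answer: -3200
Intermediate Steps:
H(L) = L² + 7*L
o(O) = 5*O
u(w) = 64 (u(w) = (2 + 6)² = 8² = 64)
u(H(-5))*((-63 - (-104 + 51)) + o(-8)) = 64*((-63 - (-104 + 51)) + 5*(-8)) = 64*((-63 - 1*(-53)) - 40) = 64*((-63 + 53) - 40) = 64*(-10 - 40) = 64*(-50) = -3200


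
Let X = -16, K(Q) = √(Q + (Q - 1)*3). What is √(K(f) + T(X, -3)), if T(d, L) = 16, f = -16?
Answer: √(16 + I*√67) ≈ 4.1214 + 0.99303*I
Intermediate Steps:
K(Q) = √(-3 + 4*Q) (K(Q) = √(Q + (-1 + Q)*3) = √(Q + (-3 + 3*Q)) = √(-3 + 4*Q))
√(K(f) + T(X, -3)) = √(√(-3 + 4*(-16)) + 16) = √(√(-3 - 64) + 16) = √(√(-67) + 16) = √(I*√67 + 16) = √(16 + I*√67)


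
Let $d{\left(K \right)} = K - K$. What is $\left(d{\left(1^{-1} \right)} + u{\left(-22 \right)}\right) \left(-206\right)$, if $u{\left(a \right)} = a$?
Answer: $4532$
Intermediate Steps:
$d{\left(K \right)} = 0$
$\left(d{\left(1^{-1} \right)} + u{\left(-22 \right)}\right) \left(-206\right) = \left(0 - 22\right) \left(-206\right) = \left(-22\right) \left(-206\right) = 4532$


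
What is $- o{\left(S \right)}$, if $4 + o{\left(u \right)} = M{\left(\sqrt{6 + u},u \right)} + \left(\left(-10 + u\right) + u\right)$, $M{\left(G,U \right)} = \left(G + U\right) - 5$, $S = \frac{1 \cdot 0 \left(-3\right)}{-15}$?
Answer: $19 - \sqrt{6} \approx 16.551$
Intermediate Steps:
$S = 0$ ($S = 0 \left(-3\right) \left(- \frac{1}{15}\right) = 0 \left(- \frac{1}{15}\right) = 0$)
$M{\left(G,U \right)} = -5 + G + U$
$o{\left(u \right)} = -19 + \sqrt{6 + u} + 3 u$ ($o{\left(u \right)} = -4 + \left(\left(-5 + \sqrt{6 + u} + u\right) + \left(\left(-10 + u\right) + u\right)\right) = -4 + \left(\left(-5 + u + \sqrt{6 + u}\right) + \left(-10 + 2 u\right)\right) = -4 + \left(-15 + \sqrt{6 + u} + 3 u\right) = -19 + \sqrt{6 + u} + 3 u$)
$- o{\left(S \right)} = - (-19 + \sqrt{6 + 0} + 3 \cdot 0) = - (-19 + \sqrt{6} + 0) = - (-19 + \sqrt{6}) = 19 - \sqrt{6}$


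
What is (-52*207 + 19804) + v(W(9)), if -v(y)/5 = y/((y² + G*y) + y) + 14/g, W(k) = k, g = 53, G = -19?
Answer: 4311715/477 ≈ 9039.2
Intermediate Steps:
v(y) = -70/53 - 5*y/(y² - 18*y) (v(y) = -5*(y/((y² - 19*y) + y) + 14/53) = -5*(y/(y² - 18*y) + 14*(1/53)) = -5*(y/(y² - 18*y) + 14/53) = -5*(14/53 + y/(y² - 18*y)) = -70/53 - 5*y/(y² - 18*y))
(-52*207 + 19804) + v(W(9)) = (-52*207 + 19804) + 5*(199 - 14*9)/(53*(-18 + 9)) = (-10764 + 19804) + (5/53)*(199 - 126)/(-9) = 9040 + (5/53)*(-⅑)*73 = 9040 - 365/477 = 4311715/477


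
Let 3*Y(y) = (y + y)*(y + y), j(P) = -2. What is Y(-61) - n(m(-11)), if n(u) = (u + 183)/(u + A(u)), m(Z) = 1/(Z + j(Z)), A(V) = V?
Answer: 18451/3 ≈ 6150.3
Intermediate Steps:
m(Z) = 1/(-2 + Z) (m(Z) = 1/(Z - 2) = 1/(-2 + Z))
Y(y) = 4*y**2/3 (Y(y) = ((y + y)*(y + y))/3 = ((2*y)*(2*y))/3 = (4*y**2)/3 = 4*y**2/3)
n(u) = (183 + u)/(2*u) (n(u) = (u + 183)/(u + u) = (183 + u)/((2*u)) = (183 + u)*(1/(2*u)) = (183 + u)/(2*u))
Y(-61) - n(m(-11)) = (4/3)*(-61)**2 - (183 + 1/(-2 - 11))/(2*(1/(-2 - 11))) = (4/3)*3721 - (183 + 1/(-13))/(2*(1/(-13))) = 14884/3 - (183 - 1/13)/(2*(-1/13)) = 14884/3 - (-13)*2378/(2*13) = 14884/3 - 1*(-1189) = 14884/3 + 1189 = 18451/3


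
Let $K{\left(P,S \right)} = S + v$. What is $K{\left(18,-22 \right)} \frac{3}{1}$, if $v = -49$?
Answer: $-213$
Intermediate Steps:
$K{\left(P,S \right)} = -49 + S$ ($K{\left(P,S \right)} = S - 49 = -49 + S$)
$K{\left(18,-22 \right)} \frac{3}{1} = \left(-49 - 22\right) \frac{3}{1} = - 71 \cdot 3 \cdot 1 = \left(-71\right) 3 = -213$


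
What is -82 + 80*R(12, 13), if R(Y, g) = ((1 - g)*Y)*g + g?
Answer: -148802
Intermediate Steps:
R(Y, g) = g + Y*g*(1 - g) (R(Y, g) = (Y*(1 - g))*g + g = Y*g*(1 - g) + g = g + Y*g*(1 - g))
-82 + 80*R(12, 13) = -82 + 80*(13*(1 + 12 - 1*12*13)) = -82 + 80*(13*(1 + 12 - 156)) = -82 + 80*(13*(-143)) = -82 + 80*(-1859) = -82 - 148720 = -148802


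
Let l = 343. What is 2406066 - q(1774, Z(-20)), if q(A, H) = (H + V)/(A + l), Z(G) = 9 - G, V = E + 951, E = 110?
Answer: 5093640632/2117 ≈ 2.4061e+6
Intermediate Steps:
V = 1061 (V = 110 + 951 = 1061)
q(A, H) = (1061 + H)/(343 + A) (q(A, H) = (H + 1061)/(A + 343) = (1061 + H)/(343 + A))
2406066 - q(1774, Z(-20)) = 2406066 - (1061 + (9 - 1*(-20)))/(343 + 1774) = 2406066 - (1061 + (9 + 20))/2117 = 2406066 - (1061 + 29)/2117 = 2406066 - 1090/2117 = 5093640632/2117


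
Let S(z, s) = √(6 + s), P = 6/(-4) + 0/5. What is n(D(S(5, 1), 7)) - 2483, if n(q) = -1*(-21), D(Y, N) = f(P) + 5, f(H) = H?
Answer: -2462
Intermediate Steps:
P = -3/2 (P = 6*(-¼) + 0*(⅕) = -3/2 + 0 = -3/2 ≈ -1.5000)
D(Y, N) = 7/2 (D(Y, N) = -3/2 + 5 = 7/2)
n(q) = 21
n(D(S(5, 1), 7)) - 2483 = 21 - 2483 = -2462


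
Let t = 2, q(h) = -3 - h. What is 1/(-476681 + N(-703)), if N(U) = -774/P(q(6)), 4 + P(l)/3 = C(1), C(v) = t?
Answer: -1/476552 ≈ -2.0984e-6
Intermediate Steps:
C(v) = 2
P(l) = -6 (P(l) = -12 + 3*2 = -12 + 6 = -6)
N(U) = 129 (N(U) = -774/(-6) = -774*(-⅙) = 129)
1/(-476681 + N(-703)) = 1/(-476681 + 129) = 1/(-476552) = -1/476552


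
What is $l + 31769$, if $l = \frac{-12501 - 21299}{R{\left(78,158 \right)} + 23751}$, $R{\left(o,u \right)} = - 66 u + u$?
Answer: $\frac{32941853}{1037} \approx 31767.0$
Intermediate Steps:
$R{\left(o,u \right)} = - 65 u$
$l = - \frac{2600}{1037}$ ($l = \frac{-12501 - 21299}{\left(-65\right) 158 + 23751} = - \frac{33800}{-10270 + 23751} = - \frac{33800}{13481} = \left(-33800\right) \frac{1}{13481} = - \frac{2600}{1037} \approx -2.5072$)
$l + 31769 = - \frac{2600}{1037} + 31769 = \frac{32941853}{1037}$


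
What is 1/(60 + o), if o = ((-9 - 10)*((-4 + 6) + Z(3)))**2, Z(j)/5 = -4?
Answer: 1/117024 ≈ 8.5452e-6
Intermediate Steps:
Z(j) = -20 (Z(j) = 5*(-4) = -20)
o = 116964 (o = ((-9 - 10)*((-4 + 6) - 20))**2 = (-19*(2 - 20))**2 = (-19*(-18))**2 = 342**2 = 116964)
1/(60 + o) = 1/(60 + 116964) = 1/117024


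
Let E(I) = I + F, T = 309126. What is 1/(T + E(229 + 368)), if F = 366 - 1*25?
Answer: 1/310064 ≈ 3.2251e-6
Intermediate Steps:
F = 341 (F = 366 - 25 = 341)
E(I) = 341 + I (E(I) = I + 341 = 341 + I)
1/(T + E(229 + 368)) = 1/(309126 + (341 + (229 + 368))) = 1/(309126 + (341 + 597)) = 1/(309126 + 938) = 1/310064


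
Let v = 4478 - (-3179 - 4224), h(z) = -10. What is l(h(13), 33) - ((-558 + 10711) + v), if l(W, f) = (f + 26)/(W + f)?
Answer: -506723/23 ≈ -22031.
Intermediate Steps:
v = 11881 (v = 4478 - 1*(-7403) = 4478 + 7403 = 11881)
l(W, f) = (26 + f)/(W + f)
l(h(13), 33) - ((-558 + 10711) + v) = (26 + 33)/(-10 + 33) - ((-558 + 10711) + 11881) = 59/23 - (10153 + 11881) = (1/23)*59 - 1*22034 = 59/23 - 22034 = -506723/23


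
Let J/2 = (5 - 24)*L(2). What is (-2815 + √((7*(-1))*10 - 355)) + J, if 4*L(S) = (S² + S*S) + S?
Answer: -2910 + 5*I*√17 ≈ -2910.0 + 20.616*I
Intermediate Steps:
L(S) = S²/2 + S/4 (L(S) = ((S² + S*S) + S)/4 = ((S² + S²) + S)/4 = (2*S² + S)/4 = (S + 2*S²)/4 = S²/2 + S/4)
J = -95 (J = 2*((5 - 24)*((¼)*2*(1 + 2*2))) = 2*(-19*2*(1 + 4)/4) = 2*(-19*2*5/4) = 2*(-19*5/2) = 2*(-95/2) = -95)
(-2815 + √((7*(-1))*10 - 355)) + J = (-2815 + √((7*(-1))*10 - 355)) - 95 = (-2815 + √(-7*10 - 355)) - 95 = (-2815 + √(-70 - 355)) - 95 = (-2815 + √(-425)) - 95 = (-2815 + 5*I*√17) - 95 = -2910 + 5*I*√17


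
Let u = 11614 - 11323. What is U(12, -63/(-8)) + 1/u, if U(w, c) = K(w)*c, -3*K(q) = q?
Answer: -18331/582 ≈ -31.497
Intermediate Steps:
K(q) = -q/3
U(w, c) = -c*w/3 (U(w, c) = (-w/3)*c = -c*w/3)
u = 291
U(12, -63/(-8)) + 1/u = -⅓*(-63/(-8))*12 + 1/291 = -⅓*(-63*(-⅛))*12 + 1/291 = -⅓*63/8*12 + 1/291 = -63/2 + 1/291 = -18331/582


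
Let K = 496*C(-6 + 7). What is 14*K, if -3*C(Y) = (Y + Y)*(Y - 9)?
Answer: 111104/3 ≈ 37035.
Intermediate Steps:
C(Y) = -2*Y*(-9 + Y)/3 (C(Y) = -(Y + Y)*(Y - 9)/3 = -2*Y*(-9 + Y)/3)
K = 7936/3 (K = 496*(2*(-6 + 7)*(9 - (-6 + 7))/3) = 496*((2/3)*1*(9 - 1*1)) = 496*((2/3)*1*(9 - 1)) = 496*((2/3)*1*8) = 496*(16/3) = 7936/3 ≈ 2645.3)
14*K = 14*(7936/3) = 111104/3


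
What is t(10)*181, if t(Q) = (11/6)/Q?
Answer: 1991/60 ≈ 33.183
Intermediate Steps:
t(Q) = 11/(6*Q) (t(Q) = (11*(1/6))/Q = 11/(6*Q))
t(10)*181 = ((11/6)/10)*181 = ((11/6)*(1/10))*181 = (11/60)*181 = 1991/60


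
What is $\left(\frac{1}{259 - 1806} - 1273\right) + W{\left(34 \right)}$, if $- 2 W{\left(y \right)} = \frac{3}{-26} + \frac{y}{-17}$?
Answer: $- \frac{7870783}{6188} \approx -1271.9$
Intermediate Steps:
$W{\left(y \right)} = \frac{3}{52} + \frac{y}{34}$ ($W{\left(y \right)} = - \frac{\frac{3}{-26} + \frac{y}{-17}}{2} = - \frac{3 \left(- \frac{1}{26}\right) + y \left(- \frac{1}{17}\right)}{2} = - \frac{- \frac{3}{26} - \frac{y}{17}}{2} = \frac{3}{52} + \frac{y}{34}$)
$\left(\frac{1}{259 - 1806} - 1273\right) + W{\left(34 \right)} = \left(\frac{1}{259 - 1806} - 1273\right) + \left(\frac{3}{52} + \frac{1}{34} \cdot 34\right) = \left(\frac{1}{-1547} - 1273\right) + \left(\frac{3}{52} + 1\right) = \left(- \frac{1}{1547} - 1273\right) + \frac{55}{52} = - \frac{1969332}{1547} + \frac{55}{52} = - \frac{7870783}{6188}$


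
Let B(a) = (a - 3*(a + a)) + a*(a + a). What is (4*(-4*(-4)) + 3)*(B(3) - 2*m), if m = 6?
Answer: -603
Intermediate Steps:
B(a) = -5*a + 2*a² (B(a) = (a - 6*a) + a*(2*a) = (a - 6*a) + 2*a² = -5*a + 2*a²)
(4*(-4*(-4)) + 3)*(B(3) - 2*m) = (4*(-4*(-4)) + 3)*(3*(-5 + 2*3) - 2*6) = (4*16 + 3)*(3*(-5 + 6) - 12) = (64 + 3)*(3*1 - 12) = 67*(3 - 12) = 67*(-9) = -603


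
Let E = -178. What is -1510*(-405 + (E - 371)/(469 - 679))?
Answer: 4253217/7 ≈ 6.0760e+5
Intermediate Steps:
-1510*(-405 + (E - 371)/(469 - 679)) = -1510*(-405 + (-178 - 371)/(469 - 679)) = -1510*(-405 - 549/(-210)) = -1510*(-405 - 549*(-1/210)) = -1510*(-405 + 183/70) = -1510*(-28167/70) = 4253217/7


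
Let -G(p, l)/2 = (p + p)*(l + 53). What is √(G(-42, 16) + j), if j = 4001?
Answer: √15593 ≈ 124.87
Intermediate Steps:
G(p, l) = -4*p*(53 + l) (G(p, l) = -2*(p + p)*(l + 53) = -2*2*p*(53 + l) = -4*p*(53 + l))
√(G(-42, 16) + j) = √(-4*(-42)*(53 + 16) + 4001) = √(-4*(-42)*69 + 4001) = √(11592 + 4001) = √15593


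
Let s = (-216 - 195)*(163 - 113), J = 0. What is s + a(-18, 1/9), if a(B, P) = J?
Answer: -20550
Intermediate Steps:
a(B, P) = 0
s = -20550 (s = -411*50 = -20550)
s + a(-18, 1/9) = -20550 + 0 = -20550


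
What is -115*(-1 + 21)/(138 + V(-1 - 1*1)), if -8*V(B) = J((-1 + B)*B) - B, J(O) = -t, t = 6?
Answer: -4600/277 ≈ -16.607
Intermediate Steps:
J(O) = -6 (J(O) = -1*6 = -6)
V(B) = ¾ + B/8 (V(B) = -(-6 - B)/8 = ¾ + B/8)
-115*(-1 + 21)/(138 + V(-1 - 1*1)) = -115*(-1 + 21)/(138 + (¾ + (-1 - 1*1)/8)) = -2300/(138 + (¾ + (-1 - 1)/8)) = -2300/(138 + (¾ + (⅛)*(-2))) = -2300/(138 + (¾ - ¼)) = -2300/(138 + ½) = -2300/277/2 = -2300*2/277 = -115*40/277 = -4600/277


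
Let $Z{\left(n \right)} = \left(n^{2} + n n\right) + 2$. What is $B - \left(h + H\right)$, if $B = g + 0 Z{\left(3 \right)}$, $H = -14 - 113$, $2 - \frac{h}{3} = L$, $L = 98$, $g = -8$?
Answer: $407$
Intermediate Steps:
$h = -288$ ($h = 6 - 294 = -288$)
$H = -127$ ($H = -14 - 113 = -127$)
$Z{\left(n \right)} = 2 + 2 n^{2}$ ($Z{\left(n \right)} = \left(n^{2} + n^{2}\right) + 2 = 2 n^{2} + 2 = 2 + 2 n^{2}$)
$B = -8$ ($B = -8 + 0 \left(2 + 2 \cdot 3^{2}\right) = -8 + 0 \left(2 + 2 \cdot 9\right) = -8 + 0 \left(2 + 18\right) = -8 + 0 \cdot 20 = -8 + 0 = -8$)
$B - \left(h + H\right) = -8 - \left(-288 - 127\right) = -8 - -415 = -8 + 415 = 407$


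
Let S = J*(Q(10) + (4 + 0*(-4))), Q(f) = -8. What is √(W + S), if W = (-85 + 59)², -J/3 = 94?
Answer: 2*√451 ≈ 42.474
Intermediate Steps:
J = -282 (J = -3*94 = -282)
S = 1128 (S = -282*(-8 + (4 + 0*(-4))) = -282*(-8 + (4 + 0)) = -282*(-8 + 4) = -282*(-4) = 1128)
W = 676 (W = (-26)² = 676)
√(W + S) = √(676 + 1128) = √1804 = 2*√451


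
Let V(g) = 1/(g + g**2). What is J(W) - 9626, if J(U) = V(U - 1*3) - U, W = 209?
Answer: -419384069/42642 ≈ -9835.0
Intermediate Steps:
J(U) = -U + 1/((-3 + U)*(-2 + U)) (J(U) = 1/((U - 1*3)*(1 + (U - 1*3))) - U = 1/((U - 3)*(1 + (U - 3))) - U = 1/((-3 + U)*(1 + (-3 + U))) - U = 1/((-3 + U)*(-2 + U)) - U = -U + 1/((-3 + U)*(-2 + U)))
J(W) - 9626 = (1 - 1*209*(-3 + 209)*(-2 + 209))/((-3 + 209)*(-2 + 209)) - 9626 = (1 - 1*209*206*207)/(206*207) - 9626 = (1/206)*(1/207)*(1 - 8912178) - 9626 = (1/206)*(1/207)*(-8912177) - 9626 = -8912177/42642 - 9626 = -419384069/42642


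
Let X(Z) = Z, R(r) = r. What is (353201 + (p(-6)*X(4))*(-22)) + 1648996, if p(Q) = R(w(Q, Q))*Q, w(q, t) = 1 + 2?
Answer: 2003781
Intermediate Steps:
w(q, t) = 3
p(Q) = 3*Q
(353201 + (p(-6)*X(4))*(-22)) + 1648996 = (353201 + ((3*(-6))*4)*(-22)) + 1648996 = (353201 - 18*4*(-22)) + 1648996 = (353201 - 72*(-22)) + 1648996 = (353201 + 1584) + 1648996 = 354785 + 1648996 = 2003781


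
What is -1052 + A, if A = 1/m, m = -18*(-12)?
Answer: -227231/216 ≈ -1052.0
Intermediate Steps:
m = 216
A = 1/216 ≈ 0.0046296
-1052 + A = -1052 + 1/216 = -227231/216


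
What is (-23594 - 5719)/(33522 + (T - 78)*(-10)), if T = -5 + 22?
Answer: -29313/34132 ≈ -0.85881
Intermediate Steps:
T = 17
(-23594 - 5719)/(33522 + (T - 78)*(-10)) = (-23594 - 5719)/(33522 + (17 - 78)*(-10)) = -29313/(33522 - 61*(-10)) = -29313/(33522 + 610) = -29313/34132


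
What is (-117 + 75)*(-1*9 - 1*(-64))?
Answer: -2310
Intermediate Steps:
(-117 + 75)*(-1*9 - 1*(-64)) = -42*(-9 + 64) = -42*55 = -2310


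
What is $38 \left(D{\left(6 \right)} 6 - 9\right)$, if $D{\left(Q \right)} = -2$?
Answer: $-798$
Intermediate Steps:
$38 \left(D{\left(6 \right)} 6 - 9\right) = 38 \left(\left(-2\right) 6 - 9\right) = 38 \left(-12 - 9\right) = 38 \left(-21\right) = -798$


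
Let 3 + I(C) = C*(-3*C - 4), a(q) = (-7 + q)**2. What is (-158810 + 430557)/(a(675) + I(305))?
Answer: 271747/165926 ≈ 1.6378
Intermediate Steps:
I(C) = -3 + C*(-4 - 3*C) (I(C) = -3 + C*(-3*C - 4) = -3 + C*(-4 - 3*C))
(-158810 + 430557)/(a(675) + I(305)) = (-158810 + 430557)/((-7 + 675)**2 + (-3 - 4*305 - 3*305**2)) = 271747/(668**2 + (-3 - 1220 - 3*93025)) = 271747/(446224 + (-3 - 1220 - 279075)) = 271747/(446224 - 280298) = 271747/165926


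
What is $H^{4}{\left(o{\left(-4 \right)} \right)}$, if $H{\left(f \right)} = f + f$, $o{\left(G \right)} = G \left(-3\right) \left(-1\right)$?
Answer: $331776$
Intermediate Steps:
$o{\left(G \right)} = 3 G$ ($o{\left(G \right)} = - 3 G \left(-1\right) = 3 G$)
$H{\left(f \right)} = 2 f$
$H^{4}{\left(o{\left(-4 \right)} \right)} = \left(2 \cdot 3 \left(-4\right)\right)^{4} = \left(2 \left(-12\right)\right)^{4} = \left(-24\right)^{4} = 331776$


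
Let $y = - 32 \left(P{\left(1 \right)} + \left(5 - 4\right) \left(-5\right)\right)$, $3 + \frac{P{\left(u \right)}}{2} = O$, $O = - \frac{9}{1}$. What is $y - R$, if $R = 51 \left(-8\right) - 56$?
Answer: $1392$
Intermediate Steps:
$O = -9$ ($O = \left(-9\right) 1 = -9$)
$P{\left(u \right)} = -24$ ($P{\left(u \right)} = -6 + 2 \left(-9\right) = -6 - 18 = -24$)
$R = -464$ ($R = -408 - 56 = -464$)
$y = 928$ ($y = - 32 \left(-24 + \left(5 - 4\right) \left(-5\right)\right) = - 32 \left(-24 + 1 \left(-5\right)\right) = - 32 \left(-24 - 5\right) = \left(-32\right) \left(-29\right) = 928$)
$y - R = 928 - -464 = 928 + 464 = 1392$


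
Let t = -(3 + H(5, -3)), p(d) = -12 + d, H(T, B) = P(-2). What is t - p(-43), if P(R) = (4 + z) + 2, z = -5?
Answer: 51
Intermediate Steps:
P(R) = 1 (P(R) = (4 - 5) + 2 = -1 + 2 = 1)
H(T, B) = 1
t = -4 (t = -(3 + 1) = -1*4 = -4)
t - p(-43) = -4 - (-12 - 43) = -4 - 1*(-55) = -4 + 55 = 51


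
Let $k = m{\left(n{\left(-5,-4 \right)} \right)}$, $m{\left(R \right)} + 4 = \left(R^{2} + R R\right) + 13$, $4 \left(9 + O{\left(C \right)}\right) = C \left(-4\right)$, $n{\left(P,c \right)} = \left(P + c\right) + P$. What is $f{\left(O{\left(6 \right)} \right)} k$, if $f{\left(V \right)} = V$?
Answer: $-6015$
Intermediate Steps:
$n{\left(P,c \right)} = c + 2 P$
$O{\left(C \right)} = -9 - C$ ($O{\left(C \right)} = -9 + \frac{C \left(-4\right)}{4} = -9 + \frac{\left(-4\right) C}{4} = -9 - C$)
$m{\left(R \right)} = 9 + 2 R^{2}$ ($m{\left(R \right)} = -4 + \left(\left(R^{2} + R R\right) + 13\right) = -4 + \left(\left(R^{2} + R^{2}\right) + 13\right) = -4 + \left(2 R^{2} + 13\right) = -4 + \left(13 + 2 R^{2}\right) = 9 + 2 R^{2}$)
$k = 401$ ($k = 9 + 2 \left(-4 + 2 \left(-5\right)\right)^{2} = 9 + 2 \left(-4 - 10\right)^{2} = 9 + 2 \left(-14\right)^{2} = 9 + 2 \cdot 196 = 9 + 392 = 401$)
$f{\left(O{\left(6 \right)} \right)} k = \left(-9 - 6\right) 401 = \left(-15\right) 401 = -6015$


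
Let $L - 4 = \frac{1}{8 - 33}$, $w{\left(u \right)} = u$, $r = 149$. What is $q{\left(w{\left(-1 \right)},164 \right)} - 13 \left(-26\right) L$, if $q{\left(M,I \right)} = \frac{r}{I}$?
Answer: $\frac{5491493}{4100} \approx 1339.4$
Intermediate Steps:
$L = \frac{99}{25}$ ($L = 4 + \frac{1}{8 - 33} = 4 + \frac{1}{-25} = 4 - \frac{1}{25} = \frac{99}{25} \approx 3.96$)
$q{\left(M,I \right)} = \frac{149}{I}$
$q{\left(w{\left(-1 \right)},164 \right)} - 13 \left(-26\right) L = \frac{149}{164} - 13 \left(-26\right) \frac{99}{25} = 149 \cdot \frac{1}{164} - \left(-338\right) \frac{99}{25} = \frac{149}{164} - - \frac{33462}{25} = \frac{149}{164} + \frac{33462}{25} = \frac{5491493}{4100}$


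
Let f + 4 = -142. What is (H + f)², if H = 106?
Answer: 1600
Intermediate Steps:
f = -146 (f = -4 - 142 = -146)
(H + f)² = (106 - 146)² = (-40)² = 1600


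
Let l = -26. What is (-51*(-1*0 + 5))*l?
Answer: 6630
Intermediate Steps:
(-51*(-1*0 + 5))*l = -51*(-1*0 + 5)*(-26) = -51*(0 + 5)*(-26) = -51*5*(-26) = -255*(-26) = 6630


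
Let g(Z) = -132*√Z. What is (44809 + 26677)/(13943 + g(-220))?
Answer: 996729298/198240529 + 18872304*I*√55/198240529 ≈ 5.0279 + 0.70601*I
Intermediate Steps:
(44809 + 26677)/(13943 + g(-220)) = (44809 + 26677)/(13943 - 264*I*√55) = 71486/(13943 - 264*I*√55)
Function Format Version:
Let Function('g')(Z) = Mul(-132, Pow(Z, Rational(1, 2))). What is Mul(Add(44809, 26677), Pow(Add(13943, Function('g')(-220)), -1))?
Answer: Add(Rational(996729298, 198240529), Mul(Rational(18872304, 198240529), I, Pow(55, Rational(1, 2)))) ≈ Add(5.0279, Mul(0.70601, I))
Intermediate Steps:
Mul(Add(44809, 26677), Pow(Add(13943, Function('g')(-220)), -1)) = Mul(Add(44809, 26677), Pow(Add(13943, Mul(-132, Pow(-220, Rational(1, 2)))), -1)) = Mul(71486, Pow(Add(13943, Mul(-132, Mul(2, I, Pow(55, Rational(1, 2))))), -1)) = Mul(71486, Pow(Add(13943, Mul(-264, I, Pow(55, Rational(1, 2)))), -1))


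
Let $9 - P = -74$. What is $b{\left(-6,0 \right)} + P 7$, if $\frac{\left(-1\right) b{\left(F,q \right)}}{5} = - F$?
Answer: $551$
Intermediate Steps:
$b{\left(F,q \right)} = 5 F$ ($b{\left(F,q \right)} = - 5 \left(- F\right) = 5 F$)
$P = 83$ ($P = 9 - -74 = 9 + 74 = 83$)
$b{\left(-6,0 \right)} + P 7 = 5 \left(-6\right) + 83 \cdot 7 = -30 + 581 = 551$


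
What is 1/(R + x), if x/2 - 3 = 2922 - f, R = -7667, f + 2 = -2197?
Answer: 1/2581 ≈ 0.00038745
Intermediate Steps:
f = -2199 (f = -2 - 2197 = -2199)
x = 10248 (x = 6 + 2*(2922 - 1*(-2199)) = 6 + 2*(2922 + 2199) = 6 + 2*5121 = 6 + 10242 = 10248)
1/(R + x) = 1/(-7667 + 10248) = 1/2581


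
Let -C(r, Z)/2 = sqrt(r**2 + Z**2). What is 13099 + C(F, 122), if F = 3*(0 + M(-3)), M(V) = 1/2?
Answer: 13099 - sqrt(59545) ≈ 12855.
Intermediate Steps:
M(V) = 1/2
F = 3/2 (F = 3*(0 + 1/2) = 3*(1/2) = 3/2 ≈ 1.5000)
C(r, Z) = -2*sqrt(Z**2 + r**2) (C(r, Z) = -2*sqrt(r**2 + Z**2) = -2*sqrt(Z**2 + r**2))
13099 + C(F, 122) = 13099 - 2*sqrt(122**2 + (3/2)**2) = 13099 - 2*sqrt(14884 + 9/4) = 13099 - sqrt(59545)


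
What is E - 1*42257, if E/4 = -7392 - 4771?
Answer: -90909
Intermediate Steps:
E = -48652 (E = 4*(-7392 - 4771) = 4*(-12163) = -48652)
E - 1*42257 = -48652 - 1*42257 = -48652 - 42257 = -90909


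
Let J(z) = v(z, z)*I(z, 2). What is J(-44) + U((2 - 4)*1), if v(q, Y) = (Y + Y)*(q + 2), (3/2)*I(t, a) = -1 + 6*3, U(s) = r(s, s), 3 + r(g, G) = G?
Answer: 41883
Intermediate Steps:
r(g, G) = -3 + G
U(s) = -3 + s
I(t, a) = 34/3 (I(t, a) = 2*(-1 + 6*3)/3 = 2*(-1 + 18)/3 = (2/3)*17 = 34/3)
v(q, Y) = 2*Y*(2 + q) (v(q, Y) = (2*Y)*(2 + q) = 2*Y*(2 + q))
J(z) = 68*z*(2 + z)/3 (J(z) = (2*z*(2 + z))*(34/3) = 68*z*(2 + z)/3)
J(-44) + U((2 - 4)*1) = (68/3)*(-44)*(2 - 44) + (-3 + (2 - 4)*1) = (68/3)*(-44)*(-42) + (-3 - 2*1) = 41888 + (-3 - 2) = 41888 - 5 = 41883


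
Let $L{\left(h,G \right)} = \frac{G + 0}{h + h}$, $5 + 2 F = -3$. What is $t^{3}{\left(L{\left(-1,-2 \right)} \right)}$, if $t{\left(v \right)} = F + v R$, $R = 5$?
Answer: $1$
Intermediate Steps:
$F = -4$ ($F = - \frac{5}{2} + \frac{1}{2} \left(-3\right) = - \frac{5}{2} - \frac{3}{2} = -4$)
$L{\left(h,G \right)} = \frac{G}{2 h}$
$t{\left(v \right)} = -4 + 5 v$ ($t{\left(v \right)} = -4 + v 5 = -4 + 5 v$)
$t^{3}{\left(L{\left(-1,-2 \right)} \right)} = \left(-4 + 5 \cdot \frac{1}{2} \left(-2\right) \frac{1}{-1}\right)^{3} = \left(-4 + 5 \cdot \frac{1}{2} \left(-2\right) \left(-1\right)\right)^{3} = \left(-4 + 5 \cdot 1\right)^{3} = \left(-4 + 5\right)^{3} = 1^{3} = 1$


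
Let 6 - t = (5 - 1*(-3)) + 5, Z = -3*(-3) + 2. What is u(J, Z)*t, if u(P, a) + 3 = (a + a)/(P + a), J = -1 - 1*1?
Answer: 35/9 ≈ 3.8889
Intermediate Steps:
J = -2 (J = -1 - 1 = -2)
Z = 11 (Z = 9 + 2 = 11)
u(P, a) = -3 + 2*a/(P + a) (u(P, a) = -3 + (a + a)/(P + a) = -3 + (2*a)/(P + a) = -3 + 2*a/(P + a))
t = -7 (t = 6 - ((5 - 1*(-3)) + 5) = 6 - ((5 + 3) + 5) = 6 - (8 + 5) = 6 - 1*13 = 6 - 13 = -7)
u(J, Z)*t = ((-1*11 - 3*(-2))/(-2 + 11))*(-7) = ((-11 + 6)/9)*(-7) = ((1/9)*(-5))*(-7) = -5/9*(-7) = 35/9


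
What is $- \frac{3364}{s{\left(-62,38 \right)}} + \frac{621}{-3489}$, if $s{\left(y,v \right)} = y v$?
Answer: $\frac{856160}{685007} \approx 1.2499$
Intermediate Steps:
$s{\left(y,v \right)} = v y$
$- \frac{3364}{s{\left(-62,38 \right)}} + \frac{621}{-3489} = - \frac{3364}{38 \left(-62\right)} + \frac{621}{-3489} = - \frac{3364}{-2356} + 621 \left(- \frac{1}{3489}\right) = \left(-3364\right) \left(- \frac{1}{2356}\right) - \frac{207}{1163} = \frac{841}{589} - \frac{207}{1163} = \frac{856160}{685007}$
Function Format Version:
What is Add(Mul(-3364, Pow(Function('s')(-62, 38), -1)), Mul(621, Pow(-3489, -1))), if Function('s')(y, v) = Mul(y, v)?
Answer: Rational(856160, 685007) ≈ 1.2499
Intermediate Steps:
Function('s')(y, v) = Mul(v, y)
Add(Mul(-3364, Pow(Function('s')(-62, 38), -1)), Mul(621, Pow(-3489, -1))) = Add(Mul(-3364, Pow(Mul(38, -62), -1)), Mul(621, Pow(-3489, -1))) = Add(Mul(-3364, Pow(-2356, -1)), Mul(621, Rational(-1, 3489))) = Add(Mul(-3364, Rational(-1, 2356)), Rational(-207, 1163)) = Add(Rational(841, 589), Rational(-207, 1163)) = Rational(856160, 685007)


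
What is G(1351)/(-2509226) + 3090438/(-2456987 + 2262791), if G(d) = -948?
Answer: -646201940265/40606804358 ≈ -15.914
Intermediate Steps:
G(1351)/(-2509226) + 3090438/(-2456987 + 2262791) = -948/(-2509226) + 3090438/(-2456987 + 2262791) = -948*(-1/2509226) + 3090438/(-194196) = 474/1254613 + 3090438*(-1/194196) = 474/1254613 - 515073/32366 = -646201940265/40606804358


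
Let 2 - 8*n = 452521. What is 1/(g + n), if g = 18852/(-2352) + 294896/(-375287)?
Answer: -147112504/8322695150683 ≈ -1.7676e-5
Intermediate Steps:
n = -452519/8 (n = ¼ - ⅛*452521 = ¼ - 452521/8 = -452519/8 ≈ -56565.)
g = -647375493/73556252 (g = 18852*(-1/2352) + 294896*(-1/375287) = -1571/196 - 294896/375287 = -647375493/73556252 ≈ -8.8011)
1/(g + n) = 1/(-647375493/73556252 - 452519/8) = 1/(-8322695150683/147112504) = -147112504/8322695150683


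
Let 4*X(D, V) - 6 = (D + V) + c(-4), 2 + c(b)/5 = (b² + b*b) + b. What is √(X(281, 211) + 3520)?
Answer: √3677 ≈ 60.638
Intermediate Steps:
c(b) = -10 + 5*b + 10*b² (c(b) = -10 + 5*((b² + b*b) + b) = -10 + 5*((b² + b²) + b) = -10 + 5*(2*b² + b) = -10 + 5*(b + 2*b²) = -10 + (5*b + 10*b²) = -10 + 5*b + 10*b²)
X(D, V) = 34 + D/4 + V/4 (X(D, V) = 3/2 + ((D + V) + (-10 + 5*(-4) + 10*(-4)²))/4 = 3/2 + ((D + V) + (-10 - 20 + 10*16))/4 = 3/2 + ((D + V) + (-10 - 20 + 160))/4 = 3/2 + ((D + V) + 130)/4 = 3/2 + (130 + D + V)/4 = 3/2 + (65/2 + D/4 + V/4) = 34 + D/4 + V/4)
√(X(281, 211) + 3520) = √((34 + (¼)*281 + (¼)*211) + 3520) = √((34 + 281/4 + 211/4) + 3520) = √(157 + 3520) = √3677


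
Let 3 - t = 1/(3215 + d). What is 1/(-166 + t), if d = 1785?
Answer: -5000/815001 ≈ -0.0061350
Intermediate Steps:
t = 14999/5000 (t = 3 - 1/(3215 + 1785) = 3 - 1/5000 = 14999/5000 ≈ 2.9998)
1/(-166 + t) = 1/(-166 + 14999/5000) = 1/(-815001/5000) = -5000/815001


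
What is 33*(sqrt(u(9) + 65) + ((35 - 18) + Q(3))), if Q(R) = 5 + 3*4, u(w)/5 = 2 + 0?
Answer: 1122 + 165*sqrt(3) ≈ 1407.8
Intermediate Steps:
u(w) = 10 (u(w) = 5*(2 + 0) = 5*2 = 10)
Q(R) = 17 (Q(R) = 5 + 12 = 17)
33*(sqrt(u(9) + 65) + ((35 - 18) + Q(3))) = 33*(sqrt(10 + 65) + ((35 - 18) + 17)) = 33*(sqrt(75) + (17 + 17)) = 33*(5*sqrt(3) + 34) = 33*(34 + 5*sqrt(3)) = 1122 + 165*sqrt(3)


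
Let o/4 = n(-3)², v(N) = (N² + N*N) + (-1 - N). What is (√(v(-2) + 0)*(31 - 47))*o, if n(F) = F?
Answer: -1728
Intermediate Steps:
v(N) = -1 - N + 2*N² (v(N) = (N² + N²) + (-1 - N) = 2*N² + (-1 - N) = -1 - N + 2*N²)
o = 36 (o = 4*(-3)² = 4*9 = 36)
(√(v(-2) + 0)*(31 - 47))*o = (√((-1 - 1*(-2) + 2*(-2)²) + 0)*(31 - 47))*36 = (√((-1 + 2 + 2*4) + 0)*(-16))*36 = (√((-1 + 2 + 8) + 0)*(-16))*36 = (√(9 + 0)*(-16))*36 = (√9*(-16))*36 = (3*(-16))*36 = -48*36 = -1728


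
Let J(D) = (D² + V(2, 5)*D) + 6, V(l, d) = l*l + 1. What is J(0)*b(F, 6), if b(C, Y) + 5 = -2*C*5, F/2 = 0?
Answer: -30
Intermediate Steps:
F = 0 (F = 2*0 = 0)
V(l, d) = 1 + l² (V(l, d) = l² + 1 = 1 + l²)
J(D) = 6 + D² + 5*D (J(D) = (D² + (1 + 2²)*D) + 6 = (D² + (1 + 4)*D) + 6 = (D² + 5*D) + 6 = 6 + D² + 5*D)
b(C, Y) = -5 - 10*C (b(C, Y) = -5 - 2*C*5 = -5 - 10*C)
J(0)*b(F, 6) = (6 + 0² + 5*0)*(-5 - 10*0) = (6 + 0 + 0)*(-5 + 0) = 6*(-5) = -30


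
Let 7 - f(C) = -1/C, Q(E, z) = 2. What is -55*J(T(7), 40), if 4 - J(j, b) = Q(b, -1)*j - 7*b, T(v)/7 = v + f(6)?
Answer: -14135/3 ≈ -4711.7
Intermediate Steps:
f(C) = 7 + 1/C (f(C) = 7 - (-1)/C = 7 + 1/C)
T(v) = 301/6 + 7*v (T(v) = 7*(v + (7 + 1/6)) = 7*(v + (7 + ⅙)) = 7*(v + 43/6) = 7*(43/6 + v) = 301/6 + 7*v)
J(j, b) = 4 - 2*j + 7*b (J(j, b) = 4 - (2*j - 7*b) = 4 - (-7*b + 2*j) = 4 + (-2*j + 7*b) = 4 - 2*j + 7*b)
-55*J(T(7), 40) = -55*(4 - 2*(301/6 + 7*7) + 7*40) = -55*(4 - 2*(301/6 + 49) + 280) = -55*(4 - 2*595/6 + 280) = -55*(4 - 595/3 + 280) = -55*257/3 = -14135/3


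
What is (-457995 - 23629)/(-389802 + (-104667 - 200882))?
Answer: 481624/695351 ≈ 0.69263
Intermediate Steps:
(-457995 - 23629)/(-389802 + (-104667 - 200882)) = -481624/(-389802 - 305549) = -481624/(-695351) = -481624*(-1/695351) = 481624/695351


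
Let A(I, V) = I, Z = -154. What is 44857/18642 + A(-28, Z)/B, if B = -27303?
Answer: 136139183/56553614 ≈ 2.4073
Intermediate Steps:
44857/18642 + A(-28, Z)/B = 44857/18642 - 28/(-27303) = 44857*(1/18642) - 28*(-1/27303) = 44857/18642 + 28/27303 = 136139183/56553614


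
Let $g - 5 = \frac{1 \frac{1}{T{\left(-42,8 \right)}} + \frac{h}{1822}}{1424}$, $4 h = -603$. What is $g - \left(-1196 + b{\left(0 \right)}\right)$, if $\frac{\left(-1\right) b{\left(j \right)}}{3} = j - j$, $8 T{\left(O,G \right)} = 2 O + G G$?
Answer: $\frac{62320544969}{51890560} \approx 1201.0$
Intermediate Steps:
$h = - \frac{603}{4}$ ($h = \frac{1}{4} \left(-603\right) = - \frac{603}{4} \approx -150.75$)
$T{\left(O,G \right)} = \frac{O}{4} + \frac{G^{2}}{8}$ ($T{\left(O,G \right)} = \frac{2 O + G G}{8} = \frac{2 O + G^{2}}{8} = \frac{G^{2} + 2 O}{8} = \frac{O}{4} + \frac{G^{2}}{8}$)
$b{\left(j \right)} = 0$ ($b{\left(j \right)} = - 3 \left(j - j\right) = \left(-3\right) 0 = 0$)
$g = \frac{259435209}{51890560}$ ($g = 5 + \frac{1 \frac{1}{\frac{1}{4} \left(-42\right) + \frac{8^{2}}{8}} - \frac{603}{4 \cdot 1822}}{1424} = 5 + \left(1 \frac{1}{- \frac{21}{2} + \frac{1}{8} \cdot 64} - \frac{603}{7288}\right) \frac{1}{1424} = 5 + \left(1 \frac{1}{- \frac{21}{2} + 8} - \frac{603}{7288}\right) \frac{1}{1424} = 5 + \left(1 \frac{1}{- \frac{5}{2}} - \frac{603}{7288}\right) \frac{1}{1424} = 5 + \left(1 \left(- \frac{2}{5}\right) - \frac{603}{7288}\right) \frac{1}{1424} = 5 + \left(- \frac{2}{5} - \frac{603}{7288}\right) \frac{1}{1424} = 5 - \frac{17591}{51890560} = \frac{259435209}{51890560} \approx 4.9997$)
$g - \left(-1196 + b{\left(0 \right)}\right) = \frac{259435209}{51890560} + \left(1196 - 0\right) = \frac{259435209}{51890560} + \left(1196 + 0\right) = \frac{259435209}{51890560} + 1196 = \frac{62320544969}{51890560}$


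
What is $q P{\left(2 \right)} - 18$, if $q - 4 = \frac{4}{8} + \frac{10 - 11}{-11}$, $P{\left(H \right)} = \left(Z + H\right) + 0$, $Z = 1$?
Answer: $- \frac{93}{22} \approx -4.2273$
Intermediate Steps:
$P{\left(H \right)} = 1 + H$ ($P{\left(H \right)} = \left(1 + H\right) + 0 = 1 + H$)
$q = \frac{101}{22}$ ($q = 4 + \left(\frac{4}{8} + \frac{10 - 11}{-11}\right) = 4 + \left(4 \cdot \frac{1}{8} - - \frac{1}{11}\right) = 4 + \left(\frac{1}{2} + \frac{1}{11}\right) = 4 + \frac{13}{22} = \frac{101}{22} \approx 4.5909$)
$q P{\left(2 \right)} - 18 = \frac{101 \left(1 + 2\right)}{22} - 18 = \frac{101}{22} \cdot 3 - 18 = \frac{303}{22} - 18 = - \frac{93}{22}$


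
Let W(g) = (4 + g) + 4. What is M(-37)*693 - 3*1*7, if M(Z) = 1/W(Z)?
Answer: -1302/29 ≈ -44.897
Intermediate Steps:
W(g) = 8 + g
M(Z) = 1/(8 + Z)
M(-37)*693 - 3*1*7 = 693/(8 - 37) - 3*1*7 = 693/(-29) - 3*7 = -1/29*693 - 21 = -693/29 - 21 = -1302/29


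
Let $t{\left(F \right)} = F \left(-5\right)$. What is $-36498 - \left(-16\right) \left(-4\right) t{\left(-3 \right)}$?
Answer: $-37458$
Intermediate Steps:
$t{\left(F \right)} = - 5 F$
$-36498 - \left(-16\right) \left(-4\right) t{\left(-3 \right)} = -36498 - \left(-16\right) \left(-4\right) \left(\left(-5\right) \left(-3\right)\right) = -36498 - 64 \cdot 15 = -36498 - 960 = -37458$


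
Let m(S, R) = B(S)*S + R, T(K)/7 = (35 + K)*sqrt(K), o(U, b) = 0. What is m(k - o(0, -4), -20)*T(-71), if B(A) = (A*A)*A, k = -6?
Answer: -321552*I*sqrt(71) ≈ -2.7094e+6*I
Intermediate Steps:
B(A) = A**3 (B(A) = A**2*A = A**3)
T(K) = 7*sqrt(K)*(35 + K) (T(K) = 7*((35 + K)*sqrt(K)) = 7*(sqrt(K)*(35 + K)) = 7*sqrt(K)*(35 + K))
m(S, R) = R + S**4 (m(S, R) = S**3*S + R = S**4 + R = R + S**4)
m(k - o(0, -4), -20)*T(-71) = (-20 + (-6 - 1*0)**4)*(7*sqrt(-71)*(35 - 71)) = (-20 + (-6 + 0)**4)*(7*(I*sqrt(71))*(-36)) = (-20 + (-6)**4)*(-252*I*sqrt(71)) = (-20 + 1296)*(-252*I*sqrt(71)) = 1276*(-252*I*sqrt(71)) = -321552*I*sqrt(71)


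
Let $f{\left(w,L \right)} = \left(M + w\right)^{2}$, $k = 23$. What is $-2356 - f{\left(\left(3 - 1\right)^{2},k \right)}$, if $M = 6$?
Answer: $-2456$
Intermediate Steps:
$f{\left(w,L \right)} = \left(6 + w\right)^{2}$
$-2356 - f{\left(\left(3 - 1\right)^{2},k \right)} = -2356 - \left(6 + \left(3 - 1\right)^{2}\right)^{2} = -2356 - \left(6 + 2^{2}\right)^{2} = -2356 - \left(6 + 4\right)^{2} = -2356 - 10^{2} = -2356 - 100 = -2456$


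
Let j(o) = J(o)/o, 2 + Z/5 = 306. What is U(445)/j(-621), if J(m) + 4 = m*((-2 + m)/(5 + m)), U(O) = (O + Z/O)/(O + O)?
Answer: 1090473516/2202869705 ≈ 0.49502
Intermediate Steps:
Z = 1520 (Z = -10 + 5*306 = -10 + 1530 = 1520)
U(O) = (O + 1520/O)/(2*O) (U(O) = (O + 1520/O)/(O + O) = (O + 1520/O)/((2*O)) = (O + 1520/O)*(1/(2*O)) = (O + 1520/O)/(2*O))
J(m) = -4 + m*(-2 + m)/(5 + m) (J(m) = -4 + m*((-2 + m)/(5 + m)) = -4 + m*(-2 + m)/(5 + m))
j(o) = (-20 + o**2 - 6*o)/(o*(5 + o)) (j(o) = ((-20 + o**2 - 6*o)/(5 + o))/o = (-20 + o**2 - 6*o)/(o*(5 + o)))
U(445)/j(-621) = (1/2 + 760/445**2)/(((-20 + (-621)**2 - 6*(-621))/((-621)*(5 - 621)))) = (1/2 + 760*(1/198025))/((-1/621*(-20 + 385641 + 3726)/(-616))) = (1/2 + 152/39605)/((-1/621*(-1/616)*389347)) = 39909/(79210*(55621/54648)) = (39909/79210)*(54648/55621) = 1090473516/2202869705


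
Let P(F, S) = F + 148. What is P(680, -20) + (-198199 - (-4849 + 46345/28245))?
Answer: -1087566047/5649 ≈ -1.9252e+5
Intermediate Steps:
P(F, S) = 148 + F
P(680, -20) + (-198199 - (-4849 + 46345/28245)) = (148 + 680) + (-198199 - (-4849 + 46345/28245)) = 828 + (-198199 - (-4849 + 46345*(1/28245))) = 828 + (-198199 - (-4849 + 9269/5649)) = 828 + (-198199 - 1*(-27382732/5649)) = 828 + (-198199 + 27382732/5649) = 828 - 1092243419/5649 = -1087566047/5649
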